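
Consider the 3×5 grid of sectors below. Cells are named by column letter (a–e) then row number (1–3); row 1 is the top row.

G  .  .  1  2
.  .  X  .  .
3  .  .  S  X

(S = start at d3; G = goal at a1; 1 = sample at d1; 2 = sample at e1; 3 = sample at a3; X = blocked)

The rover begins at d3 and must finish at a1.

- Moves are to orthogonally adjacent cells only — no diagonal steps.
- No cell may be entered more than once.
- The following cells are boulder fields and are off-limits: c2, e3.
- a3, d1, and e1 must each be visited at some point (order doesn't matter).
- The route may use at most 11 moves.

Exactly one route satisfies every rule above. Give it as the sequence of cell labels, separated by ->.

The budget equals the shortest possible length, so every move has to be on a shortest route through the required cells.
Route from d3: up to d2, right to e2, up to e1, 3× left (reaching b1), 2× down (reaching b3), left to a3, 2× up (reaching a1) — 11 moves in all.
Check: all required cells visited; 11 ≤ 11 moves.

d3 -> d2 -> e2 -> e1 -> d1 -> c1 -> b1 -> b2 -> b3 -> a3 -> a2 -> a1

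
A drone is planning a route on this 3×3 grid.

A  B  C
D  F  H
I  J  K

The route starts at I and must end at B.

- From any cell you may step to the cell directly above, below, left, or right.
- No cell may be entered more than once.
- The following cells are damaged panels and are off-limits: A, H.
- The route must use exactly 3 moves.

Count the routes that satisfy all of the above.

2

Need simple routes of exactly 3 moves from I to B (Manhattan distance 3, so 0 moves are spent on a detour and 0 undoing it).
Enumerating: I D F B | I J F B.
That gives 2 routes.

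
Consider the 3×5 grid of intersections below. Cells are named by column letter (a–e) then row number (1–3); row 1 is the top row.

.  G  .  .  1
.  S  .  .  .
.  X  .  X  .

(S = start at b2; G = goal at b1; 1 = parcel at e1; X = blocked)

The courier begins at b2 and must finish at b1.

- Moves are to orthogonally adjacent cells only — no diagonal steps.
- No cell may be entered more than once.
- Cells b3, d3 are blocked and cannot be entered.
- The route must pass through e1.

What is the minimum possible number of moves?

Any route passes through e1 somewhere between b2 and b1. Summing Manhattan distances along the two legs (b2 → e1 → b1) gives a lower bound of 4 + 3 = 7 moves.
A route of 7 moves achieves this: b2 → c2 → d2 → e2 → e1 → d1 → c1 → b1.
Since 7 matches the lower bound, it is optimal.

7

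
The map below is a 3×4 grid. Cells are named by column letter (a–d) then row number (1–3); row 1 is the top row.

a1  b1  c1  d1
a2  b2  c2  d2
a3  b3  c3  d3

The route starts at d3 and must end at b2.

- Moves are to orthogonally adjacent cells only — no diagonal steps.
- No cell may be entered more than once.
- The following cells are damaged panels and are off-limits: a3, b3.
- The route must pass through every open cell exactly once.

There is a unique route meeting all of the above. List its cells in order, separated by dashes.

Need to visit all 10 open cells exactly once, starting at d3 and ending at b2.
Cell c3 has only two open neighbours (c2 and d3), so the path must pass straight through it: one of those is the cell it's entered from and the other is where it exits.
Route from d3: left 1 to c3, up 1 to c2, right 1 to d2, up 1 to d1, left 3 to a1, down 1 to a2, right 1 to b2 — 9 moves in all.
Check: all 10 open cells covered.

d3 - c3 - c2 - d2 - d1 - c1 - b1 - a1 - a2 - b2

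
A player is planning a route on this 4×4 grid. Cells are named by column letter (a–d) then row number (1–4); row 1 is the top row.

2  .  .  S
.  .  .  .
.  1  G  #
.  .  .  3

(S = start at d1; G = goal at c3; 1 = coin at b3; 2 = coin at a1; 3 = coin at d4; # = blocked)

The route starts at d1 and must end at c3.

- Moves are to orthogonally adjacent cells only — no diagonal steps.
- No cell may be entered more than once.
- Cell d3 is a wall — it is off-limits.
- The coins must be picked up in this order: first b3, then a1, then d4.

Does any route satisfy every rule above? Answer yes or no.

d4 must be visited but has only one open neighbour (c4), and it is neither the start nor the goal — the route would have to enter and leave through c4, re-entering it.

no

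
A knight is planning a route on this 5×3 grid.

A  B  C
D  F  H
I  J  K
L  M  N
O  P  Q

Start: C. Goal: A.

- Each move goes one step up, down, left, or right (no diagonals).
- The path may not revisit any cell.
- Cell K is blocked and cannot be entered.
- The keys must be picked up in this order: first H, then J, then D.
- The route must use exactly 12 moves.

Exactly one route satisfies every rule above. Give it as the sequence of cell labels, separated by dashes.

The waypoints must appear in the order H, J, D, with no cell reused.
Route from C: down to H, left to F, 2× down (reaching M), right to N, down to Q, 2× left (reaching O), 4× up (reaching A) — 12 moves in all.
Check: order respected (H at step 1, J at step 3, D at step 11); 12 moves as required.

C - H - F - J - M - N - Q - P - O - L - I - D - A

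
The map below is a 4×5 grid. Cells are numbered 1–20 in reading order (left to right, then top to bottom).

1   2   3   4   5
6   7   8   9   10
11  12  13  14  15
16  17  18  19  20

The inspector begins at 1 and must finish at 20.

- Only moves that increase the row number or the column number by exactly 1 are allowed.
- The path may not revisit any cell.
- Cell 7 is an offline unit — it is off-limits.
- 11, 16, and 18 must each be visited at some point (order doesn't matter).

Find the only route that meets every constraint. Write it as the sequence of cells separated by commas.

1, 6, 11, 16, 17, 18, 19, 20

Moves only go right or down, so the column and row indices never decrease.
Route from 1: down 3 to 16, right 4 to 20 — 7 moves in all.
Check: all required cells visited.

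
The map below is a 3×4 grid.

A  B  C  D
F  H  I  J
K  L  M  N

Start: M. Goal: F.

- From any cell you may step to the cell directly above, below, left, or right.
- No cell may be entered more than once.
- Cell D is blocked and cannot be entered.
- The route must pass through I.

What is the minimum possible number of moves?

3

Any route passes through I somewhere between M and F. Summing Manhattan distances along the two legs (M → I → F) gives a lower bound of 1 + 2 = 3 moves.
A route of 3 moves achieves this: M → I → H → F.
Since 3 matches the lower bound, it is optimal.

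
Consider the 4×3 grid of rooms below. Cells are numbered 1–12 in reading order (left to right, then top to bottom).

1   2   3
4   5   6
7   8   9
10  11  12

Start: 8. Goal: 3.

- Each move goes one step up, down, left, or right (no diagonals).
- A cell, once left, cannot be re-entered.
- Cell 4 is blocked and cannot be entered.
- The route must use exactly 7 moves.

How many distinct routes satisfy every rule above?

2

Need simple routes of exactly 7 moves from 8 to 3 (Manhattan distance 3, so 2 moves are spent on a detour and 2 undoing it).
Enumerating: 8 11 12 9 6 5 2 3 | 8 7 10 11 12 9 6 3.
That gives 2 routes.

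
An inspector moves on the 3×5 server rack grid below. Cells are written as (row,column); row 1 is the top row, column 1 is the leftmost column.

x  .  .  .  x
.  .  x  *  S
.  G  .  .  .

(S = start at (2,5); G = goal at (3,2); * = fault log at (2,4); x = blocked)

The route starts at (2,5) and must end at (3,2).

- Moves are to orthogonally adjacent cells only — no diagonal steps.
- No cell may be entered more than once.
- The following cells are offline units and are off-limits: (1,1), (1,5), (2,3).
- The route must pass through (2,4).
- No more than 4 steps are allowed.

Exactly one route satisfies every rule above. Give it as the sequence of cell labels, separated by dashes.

(2,5) - (2,4) - (3,4) - (3,3) - (3,2)

The budget equals the shortest possible length, so every move has to be on a shortest route through the required cells.
Route from (2,5): left 1 to (2,4), down 1 to (3,4), left 2 to (3,2) — 4 moves in all.
Check: all required cells visited; 4 ≤ 4 moves.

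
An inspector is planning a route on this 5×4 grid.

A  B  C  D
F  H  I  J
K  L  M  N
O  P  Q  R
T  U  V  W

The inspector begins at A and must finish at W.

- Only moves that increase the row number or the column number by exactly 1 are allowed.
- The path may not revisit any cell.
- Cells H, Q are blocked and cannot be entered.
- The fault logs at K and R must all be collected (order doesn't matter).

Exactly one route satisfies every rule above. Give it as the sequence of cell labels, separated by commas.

A, F, K, L, M, N, R, W

Moves only go right or down, so the column and row indices never decrease.
Route from A: down 2 to K, right 3 to N, down 2 to W — 7 moves in all.
Check: all required cells visited.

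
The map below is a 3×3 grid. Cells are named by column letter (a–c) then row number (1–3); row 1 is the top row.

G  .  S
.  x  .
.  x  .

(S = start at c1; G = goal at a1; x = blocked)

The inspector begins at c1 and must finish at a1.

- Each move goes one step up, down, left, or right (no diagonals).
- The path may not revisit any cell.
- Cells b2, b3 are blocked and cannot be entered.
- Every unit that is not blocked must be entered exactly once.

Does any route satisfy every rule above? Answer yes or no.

Cell a3 has only one open neighbour but is neither the start nor the goal, so a Hamiltonian route would have to both enter and leave it through the same neighbour — impossible without revisiting.

no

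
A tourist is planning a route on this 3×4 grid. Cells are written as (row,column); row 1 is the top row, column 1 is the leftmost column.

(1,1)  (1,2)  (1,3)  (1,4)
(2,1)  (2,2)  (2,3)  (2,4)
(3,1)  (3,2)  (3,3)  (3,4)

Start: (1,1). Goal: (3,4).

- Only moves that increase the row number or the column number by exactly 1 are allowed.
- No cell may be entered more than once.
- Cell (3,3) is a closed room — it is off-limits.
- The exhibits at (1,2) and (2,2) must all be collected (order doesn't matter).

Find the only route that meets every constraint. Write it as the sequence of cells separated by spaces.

(1,1) (1,2) (2,2) (2,3) (2,4) (3,4)

Moves only go right or down, so the column and row indices never decrease.
Route from (1,1): right 1 to (1,2), down 1 to (2,2), right 2 to (2,4), down 1 to (3,4) — 5 moves in all.
Check: all required cells visited.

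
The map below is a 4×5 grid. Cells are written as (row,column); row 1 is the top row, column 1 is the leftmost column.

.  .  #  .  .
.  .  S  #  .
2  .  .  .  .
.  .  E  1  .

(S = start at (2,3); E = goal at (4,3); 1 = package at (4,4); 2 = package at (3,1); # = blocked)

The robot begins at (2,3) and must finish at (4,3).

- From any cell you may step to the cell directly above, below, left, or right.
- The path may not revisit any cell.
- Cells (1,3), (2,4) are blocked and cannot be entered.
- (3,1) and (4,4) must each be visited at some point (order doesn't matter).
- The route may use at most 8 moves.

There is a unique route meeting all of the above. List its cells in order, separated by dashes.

(2,3) - (2,2) - (2,1) - (3,1) - (3,2) - (3,3) - (3,4) - (4,4) - (4,3)

The 8-move cap with required stops at (3,1), (4,4) leaves no slack for detours.
Route from (2,3): left 2 to (2,1), down 1 to (3,1), right 3 to (3,4), down 1 to (4,4), left 1 to (4,3) — 8 moves in all.
Check: all required cells visited; 8 ≤ 8 moves.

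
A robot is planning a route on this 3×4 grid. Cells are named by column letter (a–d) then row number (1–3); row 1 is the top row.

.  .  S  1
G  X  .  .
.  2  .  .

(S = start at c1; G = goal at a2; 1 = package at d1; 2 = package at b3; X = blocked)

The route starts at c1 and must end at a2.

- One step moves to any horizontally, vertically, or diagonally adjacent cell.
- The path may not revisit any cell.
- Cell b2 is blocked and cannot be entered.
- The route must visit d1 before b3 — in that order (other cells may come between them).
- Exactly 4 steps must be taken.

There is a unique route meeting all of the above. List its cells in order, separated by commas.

c1, d1, c2, b3, a2

The waypoints must appear in the order d1, b3, with no cell reused.
Route from c1: right 1 to d1, down-left 2 to b3, up-left 1 to a2 — 4 moves in all.
Check: order respected (1 at step 1, 2 at step 3); 4 moves as required.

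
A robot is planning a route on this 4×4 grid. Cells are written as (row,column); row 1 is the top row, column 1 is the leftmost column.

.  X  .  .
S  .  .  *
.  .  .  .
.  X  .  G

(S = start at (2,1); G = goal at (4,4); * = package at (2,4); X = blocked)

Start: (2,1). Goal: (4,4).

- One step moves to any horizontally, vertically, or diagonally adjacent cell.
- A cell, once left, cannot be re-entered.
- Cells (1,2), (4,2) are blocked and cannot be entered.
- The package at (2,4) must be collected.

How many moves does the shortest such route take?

Any route passes through (2,4) somewhere between (2,1) and (4,4). Summing Chebyshev distances along the two legs ((2,1) → (2,4) → (4,4)) gives a lower bound of 3 + 2 = 5 moves.
A route of 5 moves achieves this: (2,1) → (2,2) → (1,3) → (2,4) → (3,3) → (4,4).
Since 5 matches the lower bound, it is optimal.

5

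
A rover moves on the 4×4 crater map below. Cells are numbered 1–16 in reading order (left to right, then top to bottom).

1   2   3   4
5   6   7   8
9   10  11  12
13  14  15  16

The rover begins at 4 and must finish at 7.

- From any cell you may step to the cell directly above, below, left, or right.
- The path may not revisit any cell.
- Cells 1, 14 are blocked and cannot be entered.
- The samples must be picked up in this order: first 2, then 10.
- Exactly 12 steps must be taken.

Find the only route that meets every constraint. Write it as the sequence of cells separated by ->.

The waypoints must appear in the order 2, 10, with no cell reused.
Route from 4: left 2 to 2, down 1 to 6, left 1 to 5, down 1 to 9, right 2 to 11, down 1 to 15, right 1 to 16, up 2 to 8, left 1 to 7 — 12 moves in all.
Check: order respected (2 at step 2, 10 at step 6); 12 moves as required.

4 -> 3 -> 2 -> 6 -> 5 -> 9 -> 10 -> 11 -> 15 -> 16 -> 12 -> 8 -> 7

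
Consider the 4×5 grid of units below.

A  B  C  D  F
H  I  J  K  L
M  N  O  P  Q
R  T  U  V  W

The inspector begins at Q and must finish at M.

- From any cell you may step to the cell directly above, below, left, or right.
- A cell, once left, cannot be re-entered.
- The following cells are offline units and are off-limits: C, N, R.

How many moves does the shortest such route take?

The Manhattan distance from Q to M is |3−3| + |5−1| = 4, so at least 4 moves are needed.
That bound ignores the blocked cells. Measuring each leg by the fewest moves that actually steer around them (Q→M: 6) raises the lower bound to 6.
A route of 6 moves exists: Q → L → K → J → I → H → M.
Since 6 matches that lower bound, it is optimal.

6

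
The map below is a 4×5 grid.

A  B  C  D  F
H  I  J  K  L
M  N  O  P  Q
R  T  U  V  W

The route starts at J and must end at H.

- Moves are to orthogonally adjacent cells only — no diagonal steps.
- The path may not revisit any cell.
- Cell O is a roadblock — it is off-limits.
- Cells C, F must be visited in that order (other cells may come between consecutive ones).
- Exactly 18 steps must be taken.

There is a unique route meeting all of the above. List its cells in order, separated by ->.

The waypoints must appear in the order C, F, with no cell reused.
Route from J: up to C, 2× right (reaching F), down to L, left to K, down to P, right to Q, down to W, 4× left (reaching R), up to M, right to N, 2× up (reaching B), left to A, down to H — 18 moves in all.
Check: order respected (C at step 1, F at step 3); 18 moves as required.

J -> C -> D -> F -> L -> K -> P -> Q -> W -> V -> U -> T -> R -> M -> N -> I -> B -> A -> H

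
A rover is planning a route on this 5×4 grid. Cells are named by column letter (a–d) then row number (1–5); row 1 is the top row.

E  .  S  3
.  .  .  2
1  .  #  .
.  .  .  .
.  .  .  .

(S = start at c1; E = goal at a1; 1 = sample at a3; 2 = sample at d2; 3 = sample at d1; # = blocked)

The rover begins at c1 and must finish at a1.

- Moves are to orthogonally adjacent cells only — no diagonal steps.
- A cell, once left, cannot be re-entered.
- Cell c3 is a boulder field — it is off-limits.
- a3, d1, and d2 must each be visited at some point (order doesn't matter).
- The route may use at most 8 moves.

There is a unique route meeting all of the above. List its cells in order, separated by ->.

c1 -> d1 -> d2 -> c2 -> b2 -> b3 -> a3 -> a2 -> a1

Any route must reach a3, d1, and d2 and still end at a1 within 8 moves, so the order of the required stops is forced.
Route from c1: right to d1, down to d2, 2× left (reaching b2), down to b3, left to a3, 2× up (reaching a1) — 8 moves in all.
Check: all required cells visited; 8 ≤ 8 moves.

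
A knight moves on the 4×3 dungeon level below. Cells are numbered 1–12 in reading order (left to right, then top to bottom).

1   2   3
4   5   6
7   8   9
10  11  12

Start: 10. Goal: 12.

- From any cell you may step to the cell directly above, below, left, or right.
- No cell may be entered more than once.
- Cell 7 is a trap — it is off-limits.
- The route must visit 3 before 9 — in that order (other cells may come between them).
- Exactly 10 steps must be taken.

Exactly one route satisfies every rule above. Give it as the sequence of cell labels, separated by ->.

10 -> 11 -> 8 -> 5 -> 4 -> 1 -> 2 -> 3 -> 6 -> 9 -> 12

The waypoints must appear in the order 3, 9, with no cell reused.
Route from 10: right 1 to 11, up 2 to 5, left 1 to 4, up 1 to 1, right 2 to 3, down 3 to 12 — 10 moves in all.
Check: order respected (3 at step 7, 9 at step 9); 10 moves as required.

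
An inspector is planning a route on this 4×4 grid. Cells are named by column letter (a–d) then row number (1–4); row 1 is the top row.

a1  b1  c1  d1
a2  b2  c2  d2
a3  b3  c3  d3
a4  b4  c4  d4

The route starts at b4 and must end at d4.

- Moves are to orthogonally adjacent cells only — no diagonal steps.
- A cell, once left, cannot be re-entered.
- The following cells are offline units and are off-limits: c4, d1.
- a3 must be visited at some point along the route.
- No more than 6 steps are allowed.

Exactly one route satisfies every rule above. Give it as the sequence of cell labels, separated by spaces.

b4 a4 a3 b3 c3 d3 d4

The 6-move cap with required stops at a3 leaves no slack for detours.
Route from b4: left 1 to a4, up 1 to a3, right 3 to d3, down 1 to d4 — 6 moves in all.
Check: all required cells visited; 6 ≤ 6 moves.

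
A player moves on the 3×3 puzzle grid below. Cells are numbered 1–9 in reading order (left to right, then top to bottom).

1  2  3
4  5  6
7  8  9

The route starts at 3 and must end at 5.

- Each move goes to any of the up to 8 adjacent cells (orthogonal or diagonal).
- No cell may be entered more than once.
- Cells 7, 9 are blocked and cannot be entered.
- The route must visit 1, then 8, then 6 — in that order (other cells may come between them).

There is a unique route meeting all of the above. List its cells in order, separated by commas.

3, 2, 1, 4, 8, 6, 5

The waypoints must appear in the order 1, 8, 6, with no cell reused.
Route from 3: 2× left (reaching 1), down to 4, down-right to 8, up-right to 6, left to 5 — 6 moves in all.
Check: order respected (1 at step 2, 8 at step 4, 6 at step 5).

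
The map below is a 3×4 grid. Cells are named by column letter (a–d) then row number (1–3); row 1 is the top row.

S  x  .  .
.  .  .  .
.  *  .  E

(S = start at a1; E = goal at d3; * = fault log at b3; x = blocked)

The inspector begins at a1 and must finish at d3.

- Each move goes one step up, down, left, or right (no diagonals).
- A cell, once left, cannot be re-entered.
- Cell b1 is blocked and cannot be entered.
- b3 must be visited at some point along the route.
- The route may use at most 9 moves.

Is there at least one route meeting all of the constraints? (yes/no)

One route that works: a1 → a2 → a3 → b3 → c3 → d3.

yes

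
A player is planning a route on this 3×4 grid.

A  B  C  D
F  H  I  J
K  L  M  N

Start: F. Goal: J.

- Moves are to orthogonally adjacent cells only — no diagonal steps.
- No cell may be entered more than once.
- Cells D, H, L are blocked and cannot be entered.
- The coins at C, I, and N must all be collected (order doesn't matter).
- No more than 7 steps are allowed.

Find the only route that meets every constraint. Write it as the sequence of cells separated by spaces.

The 7-move cap with required stops at C, I, N leaves no slack for detours.
Route from F: up 1 to A, right 2 to C, down 2 to M, right 1 to N, up 1 to J — 7 moves in all.
Check: all required cells visited; 7 ≤ 7 moves.

F A B C I M N J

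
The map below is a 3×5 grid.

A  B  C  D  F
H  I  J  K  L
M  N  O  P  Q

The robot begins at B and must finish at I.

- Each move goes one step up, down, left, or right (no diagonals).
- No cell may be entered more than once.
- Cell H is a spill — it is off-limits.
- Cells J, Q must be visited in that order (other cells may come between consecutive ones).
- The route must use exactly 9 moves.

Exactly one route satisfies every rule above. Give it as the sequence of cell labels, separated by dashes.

The waypoints must appear in the order J, Q, with no cell reused.
Route from B: right 1 to C, down 1 to J, right 2 to L, down 1 to Q, left 3 to N, up 1 to I — 9 moves in all.
Check: order respected (J at step 2, Q at step 5); 9 moves as required.

B - C - J - K - L - Q - P - O - N - I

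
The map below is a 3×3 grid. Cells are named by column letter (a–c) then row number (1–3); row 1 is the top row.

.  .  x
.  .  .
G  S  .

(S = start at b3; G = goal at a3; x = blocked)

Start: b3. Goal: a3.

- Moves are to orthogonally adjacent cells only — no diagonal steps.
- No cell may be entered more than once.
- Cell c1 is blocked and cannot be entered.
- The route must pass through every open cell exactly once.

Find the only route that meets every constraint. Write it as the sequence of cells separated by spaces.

b3 c3 c2 b2 b1 a1 a2 a3

Need to visit all 8 open cells exactly once, starting at b3 and ending at a3.
Cell b1 has only two open neighbours (b2 and a1), so the path must pass straight through it: one of those is the cell it's entered from and the other is where it exits.
Route from b3: right to c3, up to c2, left to b2, up to b1, left to a1, 2× down (reaching a3) — 7 moves in all.
Check: all 8 open cells covered.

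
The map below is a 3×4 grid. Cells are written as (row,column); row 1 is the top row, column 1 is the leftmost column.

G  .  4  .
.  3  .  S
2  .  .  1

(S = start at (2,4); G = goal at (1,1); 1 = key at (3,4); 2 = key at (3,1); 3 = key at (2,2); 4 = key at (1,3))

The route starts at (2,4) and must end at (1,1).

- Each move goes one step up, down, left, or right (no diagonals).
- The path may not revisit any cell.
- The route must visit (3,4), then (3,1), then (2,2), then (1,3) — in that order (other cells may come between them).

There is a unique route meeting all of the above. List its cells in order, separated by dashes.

The waypoints must appear in the order (3,4), (3,1), (2,2), (1,3), with no cell reused.
Route from (2,4): down 1 to (3,4), left 3 to (3,1), up 1 to (2,1), right 2 to (2,3), up 1 to (1,3), left 2 to (1,1) — 10 moves in all.
Check: order respected (1 at step 1, 2 at step 4, 3 at step 6, 4 at step 8).

(2,4) - (3,4) - (3,3) - (3,2) - (3,1) - (2,1) - (2,2) - (2,3) - (1,3) - (1,2) - (1,1)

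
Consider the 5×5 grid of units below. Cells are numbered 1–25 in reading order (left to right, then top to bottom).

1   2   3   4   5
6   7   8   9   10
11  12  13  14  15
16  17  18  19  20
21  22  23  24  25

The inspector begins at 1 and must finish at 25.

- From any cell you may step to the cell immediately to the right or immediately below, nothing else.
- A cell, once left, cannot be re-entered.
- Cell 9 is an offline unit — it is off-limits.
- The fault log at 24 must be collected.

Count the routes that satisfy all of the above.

31

A right/down-only route from 1 to 25 makes exactly 4 down-moves and 4 right-moves in some order.
With no other constraints that would be C(8,4) = 70 routes.
Split at 24 and multiply the segment counts (each segment already excludes blocked cells): 1→24: 31; 24→25: 1; product = 31.
That gives 31 routes.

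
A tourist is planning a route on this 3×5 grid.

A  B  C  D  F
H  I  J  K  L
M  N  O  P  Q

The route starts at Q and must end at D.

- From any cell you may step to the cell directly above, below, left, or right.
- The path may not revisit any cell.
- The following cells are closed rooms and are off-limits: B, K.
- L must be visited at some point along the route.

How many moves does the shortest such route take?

3

Any route passes through L somewhere between Q and D. Summing Manhattan distances along the two legs (Q → L → D) gives a lower bound of 1 + 2 = 3 moves.
A route of 3 moves achieves this: Q → L → F → D.
Since 3 matches the lower bound, it is optimal.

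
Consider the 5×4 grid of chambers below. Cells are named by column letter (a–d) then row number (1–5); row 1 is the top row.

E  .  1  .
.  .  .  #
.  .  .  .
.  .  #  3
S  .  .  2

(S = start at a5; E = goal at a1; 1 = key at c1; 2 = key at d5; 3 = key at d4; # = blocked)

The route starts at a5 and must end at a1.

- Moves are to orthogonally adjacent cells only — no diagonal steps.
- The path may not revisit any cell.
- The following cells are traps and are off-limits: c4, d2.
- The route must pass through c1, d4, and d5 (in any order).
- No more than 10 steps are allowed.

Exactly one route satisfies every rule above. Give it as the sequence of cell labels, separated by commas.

Any route must reach c1, d4, and d5 and still end at a1 within 10 moves, so the order of the required stops is forced.
Route from a5: right 3 to d5, up 2 to d3, left 1 to c3, up 2 to c1, left 2 to a1 — 10 moves in all.
Check: all required cells visited; 10 ≤ 10 moves.

a5, b5, c5, d5, d4, d3, c3, c2, c1, b1, a1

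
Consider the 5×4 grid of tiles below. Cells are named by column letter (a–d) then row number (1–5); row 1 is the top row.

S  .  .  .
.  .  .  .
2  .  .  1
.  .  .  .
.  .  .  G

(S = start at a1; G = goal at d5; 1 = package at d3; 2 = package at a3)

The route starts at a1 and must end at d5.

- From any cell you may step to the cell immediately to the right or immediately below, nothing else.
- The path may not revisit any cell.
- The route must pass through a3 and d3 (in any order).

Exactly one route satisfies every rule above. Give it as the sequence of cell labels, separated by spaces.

a1 a2 a3 b3 c3 d3 d4 d5

Moves only go right or down, so the column and row indices never decrease.
Route from a1: down 2 to a3, right 3 to d3, down 2 to d5 — 7 moves in all.
Check: all required cells visited.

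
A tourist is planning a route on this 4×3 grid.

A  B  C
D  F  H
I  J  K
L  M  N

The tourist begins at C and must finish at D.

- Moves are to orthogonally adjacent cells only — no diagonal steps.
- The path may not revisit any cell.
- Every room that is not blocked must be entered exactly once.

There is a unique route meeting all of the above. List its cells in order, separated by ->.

C -> H -> K -> N -> M -> L -> I -> J -> F -> B -> A -> D

Need to visit all 12 open cells exactly once, starting at C and ending at D.
Cell A has only two open neighbours (D and B), so the path must pass straight through it: one of those is the cell it's entered from and the other is where it exits.
Route from C: down 3 to N, left 2 to L, up 1 to I, right 1 to J, up 2 to B, left 1 to A, down 1 to D — 11 moves in all.
Check: all 12 open cells covered.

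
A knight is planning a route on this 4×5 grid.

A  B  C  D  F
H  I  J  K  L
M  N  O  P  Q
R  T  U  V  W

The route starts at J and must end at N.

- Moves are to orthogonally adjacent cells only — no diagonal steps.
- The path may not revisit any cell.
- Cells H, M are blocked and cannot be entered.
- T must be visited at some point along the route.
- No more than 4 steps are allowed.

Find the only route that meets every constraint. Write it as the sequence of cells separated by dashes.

The 4-move cap with required stops at T leaves no slack for detours.
Route from J: 2× down (reaching U), left to T, up to N — 4 moves in all.
Check: all required cells visited; 4 ≤ 4 moves.

J - O - U - T - N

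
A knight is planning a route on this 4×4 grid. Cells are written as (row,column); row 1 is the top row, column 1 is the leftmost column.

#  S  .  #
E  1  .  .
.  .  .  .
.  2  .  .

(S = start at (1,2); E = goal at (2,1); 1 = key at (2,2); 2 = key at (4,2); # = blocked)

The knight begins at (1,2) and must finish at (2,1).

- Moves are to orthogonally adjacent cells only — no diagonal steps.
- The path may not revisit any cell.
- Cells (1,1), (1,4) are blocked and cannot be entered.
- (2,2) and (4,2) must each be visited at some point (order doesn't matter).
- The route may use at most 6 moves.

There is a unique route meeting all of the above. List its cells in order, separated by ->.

(1,2) -> (2,2) -> (3,2) -> (4,2) -> (4,1) -> (3,1) -> (2,1)

The 6-move cap with required stops at (2,2), (4,2) leaves no slack for detours.
Route from (1,2): 3× down (reaching (4,2)), left to (4,1), 2× up (reaching (2,1)) — 6 moves in all.
Check: all required cells visited; 6 ≤ 6 moves.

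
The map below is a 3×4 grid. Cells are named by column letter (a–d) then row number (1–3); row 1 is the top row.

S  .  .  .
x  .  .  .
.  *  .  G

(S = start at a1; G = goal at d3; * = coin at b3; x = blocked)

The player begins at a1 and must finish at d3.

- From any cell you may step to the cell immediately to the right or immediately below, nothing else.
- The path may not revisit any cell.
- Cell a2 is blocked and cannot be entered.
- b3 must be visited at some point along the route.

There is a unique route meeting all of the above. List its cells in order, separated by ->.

a1 -> b1 -> b2 -> b3 -> c3 -> d3

Moves only go right or down, so the column and row indices never decrease.
Route from a1: right to b1, 2× down (reaching b3), 2× right (reaching d3) — 5 moves in all.
Check: all required cells visited.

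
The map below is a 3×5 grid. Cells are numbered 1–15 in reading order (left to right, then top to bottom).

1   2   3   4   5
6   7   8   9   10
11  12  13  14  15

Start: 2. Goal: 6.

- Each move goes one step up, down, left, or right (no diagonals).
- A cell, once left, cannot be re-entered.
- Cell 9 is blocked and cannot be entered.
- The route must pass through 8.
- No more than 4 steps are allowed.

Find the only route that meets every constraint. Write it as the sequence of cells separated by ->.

2 -> 3 -> 8 -> 7 -> 6

The 4-move cap with required stops at 8 leaves no slack for detours.
Route from 2: right to 3, down to 8, 2× left (reaching 6) — 4 moves in all.
Check: all required cells visited; 4 ≤ 4 moves.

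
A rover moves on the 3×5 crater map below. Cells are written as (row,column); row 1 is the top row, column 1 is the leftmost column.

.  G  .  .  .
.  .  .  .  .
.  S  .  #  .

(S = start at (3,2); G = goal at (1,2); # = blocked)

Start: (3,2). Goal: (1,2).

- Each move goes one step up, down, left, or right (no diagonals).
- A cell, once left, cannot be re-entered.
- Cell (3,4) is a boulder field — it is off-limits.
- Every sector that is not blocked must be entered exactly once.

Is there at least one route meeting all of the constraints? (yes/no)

no

Cell (3,5) has only one open neighbour but is neither the start nor the goal, so a Hamiltonian route would have to both enter and leave it through the same neighbour — impossible without revisiting.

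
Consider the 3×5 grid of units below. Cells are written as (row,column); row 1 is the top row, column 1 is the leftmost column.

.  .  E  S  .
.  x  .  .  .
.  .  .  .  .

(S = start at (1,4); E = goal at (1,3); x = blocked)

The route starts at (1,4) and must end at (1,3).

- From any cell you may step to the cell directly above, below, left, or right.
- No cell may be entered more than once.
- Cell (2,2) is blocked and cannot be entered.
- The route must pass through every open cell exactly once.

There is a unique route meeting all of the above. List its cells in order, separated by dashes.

Need to visit all 14 open cells exactly once, starting at (1,4) and ending at (1,3).
Route from (1,4): right 1 to (1,5), down 2 to (3,5), left 1 to (3,4), up 1 to (2,4), left 1 to (2,3), down 1 to (3,3), left 2 to (3,1), up 2 to (1,1), right 2 to (1,3) — 13 moves in all.
Check: all 14 open cells covered.

(1,4) - (1,5) - (2,5) - (3,5) - (3,4) - (2,4) - (2,3) - (3,3) - (3,2) - (3,1) - (2,1) - (1,1) - (1,2) - (1,3)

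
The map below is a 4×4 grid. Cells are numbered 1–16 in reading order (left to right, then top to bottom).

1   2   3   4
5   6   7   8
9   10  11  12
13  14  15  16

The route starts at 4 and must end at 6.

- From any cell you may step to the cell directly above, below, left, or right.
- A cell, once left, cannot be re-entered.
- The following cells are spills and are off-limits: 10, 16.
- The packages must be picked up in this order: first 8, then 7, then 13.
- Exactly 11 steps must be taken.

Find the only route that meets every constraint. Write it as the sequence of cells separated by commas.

The waypoints must appear in the order 8, 7, 13, with no cell reused.
Route from 4: down 1 to 8, left 1 to 7, down 2 to 15, left 2 to 13, up 3 to 1, right 1 to 2, down 1 to 6 — 11 moves in all.
Check: order respected (8 at step 1, 7 at step 2, 13 at step 6); 11 moves as required.

4, 8, 7, 11, 15, 14, 13, 9, 5, 1, 2, 6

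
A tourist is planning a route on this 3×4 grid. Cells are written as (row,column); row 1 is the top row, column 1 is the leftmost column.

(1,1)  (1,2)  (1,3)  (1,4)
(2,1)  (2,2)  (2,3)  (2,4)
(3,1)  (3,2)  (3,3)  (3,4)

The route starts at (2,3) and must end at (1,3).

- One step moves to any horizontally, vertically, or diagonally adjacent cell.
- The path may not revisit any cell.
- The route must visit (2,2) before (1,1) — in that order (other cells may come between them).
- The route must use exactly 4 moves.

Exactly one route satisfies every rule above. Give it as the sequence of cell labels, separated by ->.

(2,3) -> (2,2) -> (1,1) -> (1,2) -> (1,3)

The waypoints must appear in the order (2,2), (1,1), with no cell reused.
Route from (2,3): left to (2,2), up-left to (1,1), 2× right (reaching (1,3)) — 4 moves in all.
Check: order respected ((2,2) at step 1, (1,1) at step 2); 4 moves as required.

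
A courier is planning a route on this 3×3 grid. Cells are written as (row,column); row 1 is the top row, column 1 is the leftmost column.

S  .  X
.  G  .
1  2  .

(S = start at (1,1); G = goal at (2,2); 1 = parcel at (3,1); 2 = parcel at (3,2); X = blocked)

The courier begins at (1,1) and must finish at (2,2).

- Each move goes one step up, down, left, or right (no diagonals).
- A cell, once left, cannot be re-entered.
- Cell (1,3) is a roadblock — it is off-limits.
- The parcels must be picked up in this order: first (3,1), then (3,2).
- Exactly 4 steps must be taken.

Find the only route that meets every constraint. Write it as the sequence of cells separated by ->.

(1,1) -> (2,1) -> (3,1) -> (3,2) -> (2,2)

The waypoints must appear in the order (3,1), (3,2), with no cell reused.
Route from (1,1): down 2 to (3,1), right 1 to (3,2), up 1 to (2,2) — 4 moves in all.
Check: order respected (1 at step 2, 2 at step 3); 4 moves as required.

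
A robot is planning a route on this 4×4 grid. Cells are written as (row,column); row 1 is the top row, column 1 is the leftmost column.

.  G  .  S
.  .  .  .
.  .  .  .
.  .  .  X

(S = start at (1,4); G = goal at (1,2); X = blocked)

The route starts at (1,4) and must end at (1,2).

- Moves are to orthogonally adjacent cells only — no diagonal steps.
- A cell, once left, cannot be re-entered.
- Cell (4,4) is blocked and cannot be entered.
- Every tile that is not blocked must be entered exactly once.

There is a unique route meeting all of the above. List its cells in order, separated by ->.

(1,4) -> (1,3) -> (2,3) -> (2,4) -> (3,4) -> (3,3) -> (4,3) -> (4,2) -> (4,1) -> (3,1) -> (3,2) -> (2,2) -> (2,1) -> (1,1) -> (1,2)

Need to visit all 15 open cells exactly once, starting at (1,4) and ending at (1,2).
Cell (1,1) has only two open neighbours ((2,1) and (1,2)), so the path must pass straight through it: one of those is the cell it's entered from and the other is where it exits.
Route from (1,4): left 1 to (1,3), down 1 to (2,3), right 1 to (2,4), down 1 to (3,4), left 1 to (3,3), down 1 to (4,3), left 2 to (4,1), up 1 to (3,1), right 1 to (3,2), up 1 to (2,2), left 1 to (2,1), up 1 to (1,1), right 1 to (1,2) — 14 moves in all.
Check: all 15 open cells covered.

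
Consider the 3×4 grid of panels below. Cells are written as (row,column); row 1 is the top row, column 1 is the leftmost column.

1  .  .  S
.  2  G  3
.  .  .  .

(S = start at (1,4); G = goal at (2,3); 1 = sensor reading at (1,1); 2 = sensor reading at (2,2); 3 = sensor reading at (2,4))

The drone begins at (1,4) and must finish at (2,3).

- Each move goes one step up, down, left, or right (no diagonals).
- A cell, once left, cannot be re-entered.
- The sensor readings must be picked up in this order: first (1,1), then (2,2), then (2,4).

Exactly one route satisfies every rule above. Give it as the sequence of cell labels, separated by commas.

The waypoints must appear in the order (1,1), (2,2), (2,4), with no cell reused.
Route from (1,4): 3× left (reaching (1,1)), down to (2,1), right to (2,2), down to (3,2), 2× right (reaching (3,4)), up to (2,4), left to (2,3) — 10 moves in all.
Check: order respected (1 at step 3, 2 at step 5, 3 at step 9).

(1,4), (1,3), (1,2), (1,1), (2,1), (2,2), (3,2), (3,3), (3,4), (2,4), (2,3)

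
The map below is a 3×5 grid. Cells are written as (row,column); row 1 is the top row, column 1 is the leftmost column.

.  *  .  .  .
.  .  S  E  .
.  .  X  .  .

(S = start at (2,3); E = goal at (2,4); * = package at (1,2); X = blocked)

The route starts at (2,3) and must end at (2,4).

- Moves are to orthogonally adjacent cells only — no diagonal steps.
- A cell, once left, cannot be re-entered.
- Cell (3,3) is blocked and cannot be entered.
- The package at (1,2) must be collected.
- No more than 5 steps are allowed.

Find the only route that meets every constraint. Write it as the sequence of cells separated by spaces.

(2,3) (2,2) (1,2) (1,3) (1,4) (2,4)

The 5-move cap with required stops at (1,2) leaves no slack for detours.
Route from (2,3): left 1 to (2,2), up 1 to (1,2), right 2 to (1,4), down 1 to (2,4) — 5 moves in all.
Check: all required cells visited; 5 ≤ 5 moves.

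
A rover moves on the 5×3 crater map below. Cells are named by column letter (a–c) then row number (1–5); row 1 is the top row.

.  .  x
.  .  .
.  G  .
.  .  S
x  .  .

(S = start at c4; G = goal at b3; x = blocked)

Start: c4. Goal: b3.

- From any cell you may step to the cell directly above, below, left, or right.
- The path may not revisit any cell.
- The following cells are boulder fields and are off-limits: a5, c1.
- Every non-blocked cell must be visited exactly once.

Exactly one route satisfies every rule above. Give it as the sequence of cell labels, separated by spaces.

Need to visit all 13 open cells exactly once, starting at c4 and ending at b3.
Cell a4 has only two open neighbours (a3 and b4), so the path must pass straight through it: one of those is the cell it's entered from and the other is where it exits.
Route from c4: down 1 to c5, left 1 to b5, up 1 to b4, left 1 to a4, up 3 to a1, right 1 to b1, down 1 to b2, right 1 to c2, down 1 to c3, left 1 to b3 — 12 moves in all.
Check: all 13 open cells covered.

c4 c5 b5 b4 a4 a3 a2 a1 b1 b2 c2 c3 b3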